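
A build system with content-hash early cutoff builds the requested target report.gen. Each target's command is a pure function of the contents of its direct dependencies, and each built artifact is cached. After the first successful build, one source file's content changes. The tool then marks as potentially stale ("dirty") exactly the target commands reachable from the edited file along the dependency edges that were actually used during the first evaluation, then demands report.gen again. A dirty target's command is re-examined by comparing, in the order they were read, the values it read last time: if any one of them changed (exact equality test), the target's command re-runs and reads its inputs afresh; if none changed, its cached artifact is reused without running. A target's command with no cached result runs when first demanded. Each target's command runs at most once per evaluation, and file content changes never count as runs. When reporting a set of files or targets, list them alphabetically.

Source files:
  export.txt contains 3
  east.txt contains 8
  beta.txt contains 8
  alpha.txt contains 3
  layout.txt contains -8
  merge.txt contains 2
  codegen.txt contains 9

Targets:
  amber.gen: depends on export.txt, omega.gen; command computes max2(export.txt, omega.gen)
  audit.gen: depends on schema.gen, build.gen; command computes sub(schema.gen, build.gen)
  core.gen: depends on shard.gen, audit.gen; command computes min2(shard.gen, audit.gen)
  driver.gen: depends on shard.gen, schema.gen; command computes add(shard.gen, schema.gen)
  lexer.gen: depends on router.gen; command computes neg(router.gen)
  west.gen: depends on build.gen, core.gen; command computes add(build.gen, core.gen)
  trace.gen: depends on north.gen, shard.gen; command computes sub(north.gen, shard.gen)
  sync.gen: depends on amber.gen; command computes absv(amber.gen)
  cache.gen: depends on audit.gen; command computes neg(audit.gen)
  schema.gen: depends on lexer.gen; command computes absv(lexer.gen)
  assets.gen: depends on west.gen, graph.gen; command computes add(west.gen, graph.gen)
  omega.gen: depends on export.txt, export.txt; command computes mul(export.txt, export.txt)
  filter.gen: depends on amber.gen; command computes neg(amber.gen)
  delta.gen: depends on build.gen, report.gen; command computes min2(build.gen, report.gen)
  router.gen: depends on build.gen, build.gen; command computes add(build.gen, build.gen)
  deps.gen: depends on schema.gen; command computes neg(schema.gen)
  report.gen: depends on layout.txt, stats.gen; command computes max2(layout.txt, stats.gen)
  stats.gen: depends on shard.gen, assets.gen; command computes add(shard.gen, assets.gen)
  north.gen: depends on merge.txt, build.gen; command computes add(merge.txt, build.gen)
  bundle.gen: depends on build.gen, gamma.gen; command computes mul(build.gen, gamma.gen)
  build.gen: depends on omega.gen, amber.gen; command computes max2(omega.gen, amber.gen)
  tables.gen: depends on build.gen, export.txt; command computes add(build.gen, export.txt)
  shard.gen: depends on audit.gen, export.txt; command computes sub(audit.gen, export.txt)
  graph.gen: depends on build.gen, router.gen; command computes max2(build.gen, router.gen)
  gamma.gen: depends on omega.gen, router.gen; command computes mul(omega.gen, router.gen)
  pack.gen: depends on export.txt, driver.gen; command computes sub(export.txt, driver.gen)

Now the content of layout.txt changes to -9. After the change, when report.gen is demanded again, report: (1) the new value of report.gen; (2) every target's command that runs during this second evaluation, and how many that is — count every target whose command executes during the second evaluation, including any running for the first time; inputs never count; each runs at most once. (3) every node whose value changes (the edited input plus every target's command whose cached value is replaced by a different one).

New value of report.gen: 39.
Target commands that run: report.gen — 1 in total.
Values that change: layout.txt.

First evaluation (everything demanded from the output):
  omega.gen = mul(3, 3) = 9
  amber.gen = max2(3, 9) = 9
  build.gen = max2(9, 9) = 9
  router.gen = add(9, 9) = 18
  graph.gen = max2(9, 18) = 18
  lexer.gen = neg(18) = -18
  schema.gen = absv(-18) = 18
  audit.gen = sub(18, 9) = 9
  shard.gen = sub(9, 3) = 6
  core.gen = min2(6, 9) = 6
  west.gen = add(9, 6) = 15
  assets.gen = add(15, 18) = 33
  stats.gen = add(6, 33) = 39
  report.gen = max2(-8, 39) = 39

Propagation after the edit:
  report.gen: runs — layout.txt -8->-9; result 39 (same value as before).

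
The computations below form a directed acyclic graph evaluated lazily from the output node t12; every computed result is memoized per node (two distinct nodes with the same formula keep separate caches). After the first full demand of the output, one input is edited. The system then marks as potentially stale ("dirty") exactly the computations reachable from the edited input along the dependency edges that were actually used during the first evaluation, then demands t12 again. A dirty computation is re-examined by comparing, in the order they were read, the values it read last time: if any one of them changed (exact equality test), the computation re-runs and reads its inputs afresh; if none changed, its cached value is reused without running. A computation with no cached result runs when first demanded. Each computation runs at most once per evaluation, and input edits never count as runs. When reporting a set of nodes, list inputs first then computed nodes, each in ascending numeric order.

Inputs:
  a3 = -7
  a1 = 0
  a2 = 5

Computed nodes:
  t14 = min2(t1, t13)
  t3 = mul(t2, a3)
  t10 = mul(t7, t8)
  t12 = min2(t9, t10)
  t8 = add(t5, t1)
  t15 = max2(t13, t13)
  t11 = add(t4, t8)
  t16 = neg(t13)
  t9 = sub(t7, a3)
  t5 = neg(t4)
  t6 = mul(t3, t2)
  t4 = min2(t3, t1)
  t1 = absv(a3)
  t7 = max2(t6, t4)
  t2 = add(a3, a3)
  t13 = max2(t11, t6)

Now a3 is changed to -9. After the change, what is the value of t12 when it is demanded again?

Demanding t12 again yields 0.

First demand of the output computes:
  t1 = absv(-7) = 7
  t2 = add(-7, -7) = -14
  t3 = mul(-14, -7) = 98
  t4 = min2(98, 7) = 7
  t5 = neg(7) = -7
  t6 = mul(98, -14) = -1372
  t7 = max2(-1372, 7) = 7
  t8 = add(-7, 7) = 0
  t9 = sub(7, -7) = 14
  t10 = mul(7, 0) = 0
  t12 = min2(14, 0) = 0

After the edit, cleaning proceeds:
  t1: a read changed (a3 -7->-9) — executes, giving 9.
  t2: a read changed (a3 -7->-9; a3 -7->-9) — executes, giving -18.
  t3: a read changed (t2 -14->-18; a3 -7->-9) — executes, giving 162.
  t4: a read changed (t3 98->162; t1 7->9) — executes, giving 9.
  t5: a read changed (t4 7->9) — executes, giving -9.
  t6: a read changed (t3 98->162; t2 -14->-18) — executes, giving -2916.
  t7: a read changed (t6 -1372->-2916; t4 7->9) — executes, giving 9.
  t8: a read changed (t5 -7->-9; t1 7->9) — executes, giving 0 — identical to its old value.
  t9: a read changed (t7 7->9; a3 -7->-9) — executes, giving 18.
  t10: a read changed (t7 7->9) — executes, giving 0 — identical to its old value.
  t12: a read changed (t9 14->18) — executes, giving 0 — identical to its old value.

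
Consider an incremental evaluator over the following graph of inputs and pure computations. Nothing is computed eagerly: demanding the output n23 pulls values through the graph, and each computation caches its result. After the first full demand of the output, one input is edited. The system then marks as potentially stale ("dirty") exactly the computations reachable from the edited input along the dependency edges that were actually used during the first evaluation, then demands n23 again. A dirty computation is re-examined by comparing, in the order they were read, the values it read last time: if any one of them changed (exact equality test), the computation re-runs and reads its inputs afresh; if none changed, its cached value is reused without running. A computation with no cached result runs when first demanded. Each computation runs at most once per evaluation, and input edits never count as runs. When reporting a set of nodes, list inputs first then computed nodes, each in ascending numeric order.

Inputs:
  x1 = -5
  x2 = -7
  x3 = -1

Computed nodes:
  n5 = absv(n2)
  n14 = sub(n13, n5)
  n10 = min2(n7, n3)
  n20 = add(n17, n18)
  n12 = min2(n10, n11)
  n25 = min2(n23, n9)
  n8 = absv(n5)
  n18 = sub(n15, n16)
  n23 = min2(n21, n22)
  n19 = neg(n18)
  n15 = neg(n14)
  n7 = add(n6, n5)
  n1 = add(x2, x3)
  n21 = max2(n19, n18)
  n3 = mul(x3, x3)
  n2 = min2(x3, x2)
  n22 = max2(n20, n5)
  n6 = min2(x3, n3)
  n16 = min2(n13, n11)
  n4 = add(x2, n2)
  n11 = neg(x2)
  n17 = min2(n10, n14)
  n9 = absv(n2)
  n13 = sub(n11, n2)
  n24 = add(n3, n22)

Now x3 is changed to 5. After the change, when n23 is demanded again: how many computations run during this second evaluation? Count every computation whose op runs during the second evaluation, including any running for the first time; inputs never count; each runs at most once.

Initial pass — values computed on the first demand:
  n2 = min2(-1, -7) = -7
  n3 = mul(-1, -1) = 1
  n5 = absv(-7) = 7
  n6 = min2(-1, 1) = -1
  n7 = add(-1, 7) = 6
  n10 = min2(6, 1) = 1
  n11 = neg(-7) = 7
  n13 = sub(7, -7) = 14
  n14 = sub(14, 7) = 7
  n15 = neg(7) = -7
  n16 = min2(14, 7) = 7
  n17 = min2(1, 7) = 1
  n18 = sub(-7, 7) = -14
  n19 = neg(-14) = 14
  n20 = add(1, -14) = -13
  n21 = max2(14, -14) = 14
  n22 = max2(-13, 7) = 7
  n23 = min2(14, 7) = 7

Second demand — change propagation:
  n2: re-runs because x3 -1->5; new result -7 (unchanged).
  n3: re-runs because x3 -1->5; x3 -1->5; new result 25.
  n5: re-examined; everything it read last time is the same (n2 unchanged) — cache 7 kept, no run.
  n6: re-runs because x3 -1->5; n3 1->25; new result 5.
  n7: re-runs because n6 -1->5; new result 12.
  n10: re-runs because n7 6->12; n3 1->25; new result 12.
  n13: re-examined; everything it read last time is the same (n11 unchanged, n2 unchanged) — cache 14 kept, no run.
  n14: re-examined; everything it read last time is the same (n13 unchanged, n5 unchanged) — cache 7 kept, no run.
  n15: re-examined; everything it read last time is the same (n14 unchanged) — cache -7 kept, no run.
  n16: re-examined; everything it read last time is the same (n13 unchanged, n11 unchanged) — cache 7 kept, no run.
  n17: re-runs because n10 1->12; new result 7.
  n18: re-examined; everything it read last time is the same (n15 unchanged, n16 unchanged) — cache -14 kept, no run.
  n19: re-examined; everything it read last time is the same (n18 unchanged) — cache 14 kept, no run.
  n20: re-runs because n17 1->7; new result -7.
  n21: re-examined; everything it read last time is the same (n19 unchanged, n18 unchanged) — cache 14 kept, no run.
  n22: re-runs because n20 -13->-7; new result 7 (unchanged).
  n23: re-examined; everything it read last time is the same (n21 unchanged, n22 unchanged) — cache 7 kept, no run.

The important point: at n5 every value read last time is unchanged, so the dirty flag clears without a run.

Run set: n2, n3, n6, n7, n10, n17, n20, n22 (8 run).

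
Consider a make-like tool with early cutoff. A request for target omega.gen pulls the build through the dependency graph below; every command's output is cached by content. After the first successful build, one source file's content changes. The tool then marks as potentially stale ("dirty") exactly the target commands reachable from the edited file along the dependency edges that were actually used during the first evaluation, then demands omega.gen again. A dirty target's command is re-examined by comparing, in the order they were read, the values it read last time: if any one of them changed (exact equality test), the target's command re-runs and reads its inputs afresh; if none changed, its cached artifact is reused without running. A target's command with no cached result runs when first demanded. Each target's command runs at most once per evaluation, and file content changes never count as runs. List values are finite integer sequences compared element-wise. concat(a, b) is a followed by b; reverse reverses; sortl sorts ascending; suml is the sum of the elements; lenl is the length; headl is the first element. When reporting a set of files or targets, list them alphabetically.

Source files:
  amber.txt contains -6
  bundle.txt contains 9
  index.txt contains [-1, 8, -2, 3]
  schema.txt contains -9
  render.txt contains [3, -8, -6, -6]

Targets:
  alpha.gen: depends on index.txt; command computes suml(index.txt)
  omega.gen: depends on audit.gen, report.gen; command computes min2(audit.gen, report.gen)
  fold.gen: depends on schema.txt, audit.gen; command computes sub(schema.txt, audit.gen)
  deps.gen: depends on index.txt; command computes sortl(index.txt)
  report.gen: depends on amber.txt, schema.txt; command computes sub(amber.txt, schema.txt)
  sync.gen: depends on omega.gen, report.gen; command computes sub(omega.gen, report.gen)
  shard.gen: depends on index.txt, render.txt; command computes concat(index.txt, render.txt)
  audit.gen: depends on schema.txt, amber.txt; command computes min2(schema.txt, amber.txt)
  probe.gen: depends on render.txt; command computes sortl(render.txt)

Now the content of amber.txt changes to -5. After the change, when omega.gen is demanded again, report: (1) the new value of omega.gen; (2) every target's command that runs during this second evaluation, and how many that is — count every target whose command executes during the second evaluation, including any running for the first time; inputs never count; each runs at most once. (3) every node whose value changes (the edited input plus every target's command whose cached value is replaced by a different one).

Demanding omega.gen again yields -9.
3 target commands run: audit.gen, omega.gen, report.gen.
The nodes whose values change: amber.txt, report.gen.

First demand of the output computes:
  audit.gen = min2(-9, -6) = -9
  report.gen = sub(-6, -9) = 3
  omega.gen = min2(-9, 3) = -9

After the edit, cleaning proceeds:
  audit.gen: a read changed (amber.txt -6->-5) — executes, giving -9 — identical to its old value.
  report.gen: a read changed (amber.txt -6->-5) — executes, giving 4.
  omega.gen: a read changed (report.gen 3->4) — executes, giving -9 — identical to its old value.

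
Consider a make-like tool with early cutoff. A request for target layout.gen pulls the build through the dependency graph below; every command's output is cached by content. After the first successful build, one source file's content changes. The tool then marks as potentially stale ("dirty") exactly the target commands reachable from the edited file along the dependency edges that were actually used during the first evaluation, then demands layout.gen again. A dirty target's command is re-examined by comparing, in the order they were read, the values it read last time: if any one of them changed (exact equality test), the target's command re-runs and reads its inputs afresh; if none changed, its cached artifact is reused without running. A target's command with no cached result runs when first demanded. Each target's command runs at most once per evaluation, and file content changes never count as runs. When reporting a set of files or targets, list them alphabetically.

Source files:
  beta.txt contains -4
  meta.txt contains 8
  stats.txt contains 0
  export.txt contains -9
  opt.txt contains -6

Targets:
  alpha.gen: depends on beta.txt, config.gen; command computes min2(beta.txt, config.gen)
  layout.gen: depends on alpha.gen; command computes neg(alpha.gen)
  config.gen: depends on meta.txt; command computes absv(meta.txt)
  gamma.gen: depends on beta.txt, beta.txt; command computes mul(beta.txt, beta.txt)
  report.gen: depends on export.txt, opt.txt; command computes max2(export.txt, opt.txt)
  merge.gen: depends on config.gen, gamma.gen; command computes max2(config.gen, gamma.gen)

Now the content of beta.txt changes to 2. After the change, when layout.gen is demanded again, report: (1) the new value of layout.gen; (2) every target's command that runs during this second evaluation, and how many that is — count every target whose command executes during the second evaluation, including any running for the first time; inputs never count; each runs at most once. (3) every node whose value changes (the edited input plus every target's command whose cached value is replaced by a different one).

First demand of the output computes:
  config.gen = absv(8) = 8
  alpha.gen = min2(-4, 8) = -4
  layout.gen = neg(-4) = 4

After the edit, cleaning proceeds:
  alpha.gen: a read changed (beta.txt -4->2) — executes, giving 2.
  layout.gen: a read changed (alpha.gen -4->2) — executes, giving -2.

Demanding layout.gen again yields -2.
2 target commands run: alpha.gen, layout.gen.
The nodes whose values change: alpha.gen, beta.txt, layout.gen.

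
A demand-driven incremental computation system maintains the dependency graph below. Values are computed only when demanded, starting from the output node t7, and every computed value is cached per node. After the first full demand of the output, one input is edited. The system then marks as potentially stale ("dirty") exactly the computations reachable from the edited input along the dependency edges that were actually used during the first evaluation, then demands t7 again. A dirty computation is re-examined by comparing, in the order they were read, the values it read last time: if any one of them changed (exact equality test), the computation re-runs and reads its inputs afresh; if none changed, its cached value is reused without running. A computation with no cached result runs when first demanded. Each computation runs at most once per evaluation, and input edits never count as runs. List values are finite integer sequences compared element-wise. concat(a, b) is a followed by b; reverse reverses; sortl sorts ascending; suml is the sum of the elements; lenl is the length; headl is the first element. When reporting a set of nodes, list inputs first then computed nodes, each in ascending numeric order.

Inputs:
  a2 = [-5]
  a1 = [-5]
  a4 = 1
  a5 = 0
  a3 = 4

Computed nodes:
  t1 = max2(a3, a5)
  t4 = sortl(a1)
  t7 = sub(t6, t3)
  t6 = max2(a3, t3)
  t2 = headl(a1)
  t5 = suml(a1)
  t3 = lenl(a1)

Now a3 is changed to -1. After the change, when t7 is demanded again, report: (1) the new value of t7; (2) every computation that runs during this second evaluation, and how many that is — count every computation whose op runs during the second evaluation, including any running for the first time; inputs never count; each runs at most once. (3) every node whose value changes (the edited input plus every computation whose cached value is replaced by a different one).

First evaluation (everything demanded from the output):
  t3 = lenl([-5]) = 1
  t6 = max2(4, 1) = 4
  t7 = sub(4, 1) = 3

Propagation after the edit:
  t6: runs — a3 4->-1; result 1.
  t7: runs — t6 4->1; result 0.

New value of t7: 0.
Computations that run: t6, t7 — 2 in total.
Values that change: a3, t6, t7.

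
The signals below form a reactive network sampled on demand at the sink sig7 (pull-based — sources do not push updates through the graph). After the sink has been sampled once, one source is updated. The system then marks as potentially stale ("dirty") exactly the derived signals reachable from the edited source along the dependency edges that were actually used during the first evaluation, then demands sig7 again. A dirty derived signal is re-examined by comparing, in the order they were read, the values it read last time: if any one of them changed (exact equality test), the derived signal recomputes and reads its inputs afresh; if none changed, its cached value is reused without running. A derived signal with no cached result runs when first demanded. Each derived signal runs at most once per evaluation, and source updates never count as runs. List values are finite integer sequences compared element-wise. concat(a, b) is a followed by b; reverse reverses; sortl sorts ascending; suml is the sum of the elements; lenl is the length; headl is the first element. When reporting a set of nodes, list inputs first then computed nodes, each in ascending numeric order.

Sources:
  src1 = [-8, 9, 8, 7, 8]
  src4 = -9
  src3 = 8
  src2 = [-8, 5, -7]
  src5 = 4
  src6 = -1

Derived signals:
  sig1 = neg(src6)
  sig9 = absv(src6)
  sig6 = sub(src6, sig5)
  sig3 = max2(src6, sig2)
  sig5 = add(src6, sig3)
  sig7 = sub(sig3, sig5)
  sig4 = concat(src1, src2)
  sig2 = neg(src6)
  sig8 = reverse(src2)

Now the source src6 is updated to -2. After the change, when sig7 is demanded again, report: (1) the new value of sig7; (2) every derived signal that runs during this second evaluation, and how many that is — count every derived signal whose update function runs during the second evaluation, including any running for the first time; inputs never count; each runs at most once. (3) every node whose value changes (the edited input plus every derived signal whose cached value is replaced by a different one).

Initial pass — values computed on the first demand:
  sig2 = neg(-1) = 1
  sig3 = max2(-1, 1) = 1
  sig5 = add(-1, 1) = 0
  sig7 = sub(1, 0) = 1

Second demand — change propagation:
  sig2: re-runs because src6 -1->-2; new result 2.
  sig3: re-runs because src6 -1->-2; sig2 1->2; new result 2.
  sig5: re-runs because src6 -1->-2; sig3 1->2; new result 0 (unchanged).
  sig7: re-runs because sig3 1->2; new result 2.

sig7 now evaluates to 2.
Run set: sig2, sig3, sig5, sig7 (4 run).
Changed values: src6, sig2, sig3, sig7.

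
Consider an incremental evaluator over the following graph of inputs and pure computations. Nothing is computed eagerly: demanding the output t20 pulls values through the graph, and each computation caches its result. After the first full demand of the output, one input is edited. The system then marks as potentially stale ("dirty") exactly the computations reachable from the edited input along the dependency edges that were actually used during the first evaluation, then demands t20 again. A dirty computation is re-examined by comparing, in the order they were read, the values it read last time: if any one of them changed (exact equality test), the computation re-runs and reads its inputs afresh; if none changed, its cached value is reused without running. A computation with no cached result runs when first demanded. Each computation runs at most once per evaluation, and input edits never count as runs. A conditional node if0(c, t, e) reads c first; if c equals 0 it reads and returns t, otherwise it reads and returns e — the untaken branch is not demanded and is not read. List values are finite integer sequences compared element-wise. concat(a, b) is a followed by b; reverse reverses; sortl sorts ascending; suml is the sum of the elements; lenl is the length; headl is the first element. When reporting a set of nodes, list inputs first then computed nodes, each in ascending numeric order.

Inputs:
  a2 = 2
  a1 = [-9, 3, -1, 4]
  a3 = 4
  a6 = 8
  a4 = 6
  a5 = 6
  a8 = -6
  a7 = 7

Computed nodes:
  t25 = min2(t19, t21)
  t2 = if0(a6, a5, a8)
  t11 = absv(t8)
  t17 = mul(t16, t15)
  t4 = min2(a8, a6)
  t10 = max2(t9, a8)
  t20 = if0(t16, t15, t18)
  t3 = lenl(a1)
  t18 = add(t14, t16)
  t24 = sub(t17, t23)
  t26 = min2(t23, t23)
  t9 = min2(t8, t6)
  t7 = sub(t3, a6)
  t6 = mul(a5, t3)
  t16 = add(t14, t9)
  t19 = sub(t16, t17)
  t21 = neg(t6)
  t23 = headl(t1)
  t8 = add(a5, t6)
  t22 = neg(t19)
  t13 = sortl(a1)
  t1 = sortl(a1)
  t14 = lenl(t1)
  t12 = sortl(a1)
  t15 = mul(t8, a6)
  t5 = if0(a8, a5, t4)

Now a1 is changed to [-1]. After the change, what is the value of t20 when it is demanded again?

Initial pass — values computed on the first demand:
  t1 = sortl([-9, 3, -1, 4]) = [-9, -1, 3, 4]
  t3 = lenl([-9, 3, -1, 4]) = 4
  t6 = mul(6, 4) = 24
  t8 = add(6, 24) = 30
  t9 = min2(30, 24) = 24
  t14 = lenl([-9, -1, 3, 4]) = 4
  t16 = add(4, 24) = 28
  t18 = add(4, 28) = 32
  t20 = if0(t16=28 -> else branch t18) = 32

Second demand — change propagation:
  t1: re-runs because a1 [-9, 3, -1, 4]->[-1]; new result [-1].
  t3: re-runs because a1 [-9, 3, -1, 4]->[-1]; new result 1.
  t6: re-runs because t3 4->1; new result 6.
  t8: re-runs because t6 24->6; new result 12.
  t9: re-runs because t8 30->12; t6 24->6; new result 6.
  t14: re-runs because t1 [-9, -1, 3, 4]->[-1]; new result 1.
  t16: re-runs because t14 4->1; t9 24->6; new result 7.
  t18: re-runs because t14 4->1; t16 28->7; new result 8.
  t20: re-runs because t16 28->7; t18 32->8; new result 8.

t20 now evaluates to 8.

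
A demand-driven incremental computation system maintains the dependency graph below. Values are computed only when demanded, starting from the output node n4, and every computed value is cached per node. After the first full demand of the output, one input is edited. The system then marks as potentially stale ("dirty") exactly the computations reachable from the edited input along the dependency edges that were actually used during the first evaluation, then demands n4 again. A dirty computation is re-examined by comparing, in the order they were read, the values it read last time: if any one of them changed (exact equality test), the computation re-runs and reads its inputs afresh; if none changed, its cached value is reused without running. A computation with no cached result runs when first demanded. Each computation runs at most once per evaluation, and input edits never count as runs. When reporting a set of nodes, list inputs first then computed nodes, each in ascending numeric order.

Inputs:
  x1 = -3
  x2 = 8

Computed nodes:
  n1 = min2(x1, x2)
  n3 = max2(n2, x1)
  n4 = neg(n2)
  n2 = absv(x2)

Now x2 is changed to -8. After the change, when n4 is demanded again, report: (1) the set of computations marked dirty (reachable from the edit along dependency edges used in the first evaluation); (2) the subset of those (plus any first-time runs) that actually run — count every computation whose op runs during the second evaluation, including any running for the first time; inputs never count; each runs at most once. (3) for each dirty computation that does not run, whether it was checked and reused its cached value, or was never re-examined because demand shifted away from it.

First evaluation (everything demanded from the output):
  n2 = absv(8) = 8
  n4 = neg(8) = -8

Propagation after the edit:
  n2: runs — x2 8->-8; result 8 (same value as before).
  n4: checked — values it read are unchanged (n2 unchanged); reused cached -8 without running.

Key observation: the change is absorbed at n2 — it re-runs but produces the same value, and the output's value is unchanged.

Marked dirty: n2, n4.
Computations that run: n2 — 1 in total.
Checked but reused from cache: n4.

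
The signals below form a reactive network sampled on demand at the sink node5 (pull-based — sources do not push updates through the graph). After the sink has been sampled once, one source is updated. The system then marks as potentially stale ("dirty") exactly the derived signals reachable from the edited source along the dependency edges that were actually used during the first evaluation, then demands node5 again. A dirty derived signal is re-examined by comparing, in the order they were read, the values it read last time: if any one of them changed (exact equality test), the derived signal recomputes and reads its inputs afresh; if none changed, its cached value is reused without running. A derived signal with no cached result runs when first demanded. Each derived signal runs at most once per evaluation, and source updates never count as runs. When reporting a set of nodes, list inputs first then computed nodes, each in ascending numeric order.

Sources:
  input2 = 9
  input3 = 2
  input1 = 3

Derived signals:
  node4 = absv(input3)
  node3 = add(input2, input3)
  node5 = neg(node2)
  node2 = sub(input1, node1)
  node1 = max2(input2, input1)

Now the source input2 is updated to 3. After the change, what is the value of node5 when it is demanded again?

Initial pass — values computed on the first demand:
  node1 = max2(9, 3) = 9
  node2 = sub(3, 9) = -6
  node5 = neg(-6) = 6

Second demand — change propagation:
  node1: re-runs because input2 9->3; new result 3.
  node2: re-runs because node1 9->3; new result 0.
  node5: re-runs because node2 -6->0; new result 0.

node5 now evaluates to 0.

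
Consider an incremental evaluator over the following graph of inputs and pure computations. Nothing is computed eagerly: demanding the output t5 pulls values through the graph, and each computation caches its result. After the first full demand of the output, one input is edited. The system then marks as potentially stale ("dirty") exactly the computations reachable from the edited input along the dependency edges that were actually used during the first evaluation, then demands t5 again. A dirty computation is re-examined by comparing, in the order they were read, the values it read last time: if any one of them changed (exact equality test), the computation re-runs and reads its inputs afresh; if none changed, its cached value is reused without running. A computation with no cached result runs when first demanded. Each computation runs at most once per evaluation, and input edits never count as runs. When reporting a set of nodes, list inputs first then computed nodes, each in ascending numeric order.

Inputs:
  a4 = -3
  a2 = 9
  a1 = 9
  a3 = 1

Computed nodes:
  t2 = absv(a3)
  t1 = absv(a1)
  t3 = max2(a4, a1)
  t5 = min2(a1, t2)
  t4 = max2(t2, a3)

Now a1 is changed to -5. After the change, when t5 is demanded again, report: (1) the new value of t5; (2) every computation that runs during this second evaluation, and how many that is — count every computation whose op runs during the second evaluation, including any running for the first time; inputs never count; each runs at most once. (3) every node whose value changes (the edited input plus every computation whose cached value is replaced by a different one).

t5 now evaluates to -5.
Run set: t5 (1 run).
Changed values: a1, t5.

Initial pass — values computed on the first demand:
  t2 = absv(1) = 1
  t5 = min2(9, 1) = 1

Second demand — change propagation:
  t5: re-runs because a1 9->-5; new result -5.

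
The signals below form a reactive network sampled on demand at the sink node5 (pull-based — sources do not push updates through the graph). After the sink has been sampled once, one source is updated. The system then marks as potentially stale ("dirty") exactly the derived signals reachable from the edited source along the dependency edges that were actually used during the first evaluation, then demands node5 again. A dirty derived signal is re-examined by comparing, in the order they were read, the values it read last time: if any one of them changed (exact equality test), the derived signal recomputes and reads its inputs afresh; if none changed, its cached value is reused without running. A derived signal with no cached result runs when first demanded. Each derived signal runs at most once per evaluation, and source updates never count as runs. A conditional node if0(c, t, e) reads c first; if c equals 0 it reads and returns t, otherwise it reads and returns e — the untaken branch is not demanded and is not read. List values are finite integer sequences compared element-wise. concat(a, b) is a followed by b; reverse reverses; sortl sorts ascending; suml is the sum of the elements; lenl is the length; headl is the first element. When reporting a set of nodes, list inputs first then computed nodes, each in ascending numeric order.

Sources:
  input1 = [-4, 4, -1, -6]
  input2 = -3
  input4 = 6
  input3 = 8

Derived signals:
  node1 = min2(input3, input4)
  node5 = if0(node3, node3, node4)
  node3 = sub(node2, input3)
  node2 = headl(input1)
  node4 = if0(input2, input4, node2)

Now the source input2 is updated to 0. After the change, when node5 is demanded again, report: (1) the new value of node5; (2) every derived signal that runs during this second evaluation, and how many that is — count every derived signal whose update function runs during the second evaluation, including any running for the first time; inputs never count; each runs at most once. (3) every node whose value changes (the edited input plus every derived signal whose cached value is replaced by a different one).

Initial pass — values computed on the first demand:
  node2 = headl([-4, 4, -1, -6]) = -4
  node3 = sub(-4, 8) = -12
  node4 = if0(input2=-3 -> else branch node2) = -4
  node5 = if0(node3=-12 -> else branch node4) = -4

Second demand — change propagation:
  node4: re-runs because input2 -3->0; new result 6.
  node5: re-runs because node4 -4->6; new result 6.

node5 now evaluates to 6.
Run set: node4, node5 (2 run).
Changed values: input2, node4, node5.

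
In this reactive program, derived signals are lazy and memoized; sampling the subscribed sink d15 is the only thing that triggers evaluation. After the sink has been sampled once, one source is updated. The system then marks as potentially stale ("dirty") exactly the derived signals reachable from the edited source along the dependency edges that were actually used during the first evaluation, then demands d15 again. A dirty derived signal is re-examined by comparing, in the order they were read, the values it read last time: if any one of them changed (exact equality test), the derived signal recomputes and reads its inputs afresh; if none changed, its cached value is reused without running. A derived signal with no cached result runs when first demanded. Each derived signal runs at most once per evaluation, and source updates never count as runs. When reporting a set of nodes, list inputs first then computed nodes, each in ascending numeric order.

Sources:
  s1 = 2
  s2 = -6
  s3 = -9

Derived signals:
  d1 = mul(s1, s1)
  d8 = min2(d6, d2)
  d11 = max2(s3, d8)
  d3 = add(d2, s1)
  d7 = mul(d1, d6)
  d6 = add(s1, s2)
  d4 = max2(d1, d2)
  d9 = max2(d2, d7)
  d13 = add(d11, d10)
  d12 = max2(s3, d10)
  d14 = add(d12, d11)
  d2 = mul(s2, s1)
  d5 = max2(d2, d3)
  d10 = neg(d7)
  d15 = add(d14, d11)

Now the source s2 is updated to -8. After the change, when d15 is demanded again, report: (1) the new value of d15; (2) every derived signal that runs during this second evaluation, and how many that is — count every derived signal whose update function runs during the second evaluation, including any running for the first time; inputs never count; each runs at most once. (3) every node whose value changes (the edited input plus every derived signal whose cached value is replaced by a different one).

First demand of the output computes:
  d1 = mul(2, 2) = 4
  d2 = mul(-6, 2) = -12
  d6 = add(2, -6) = -4
  d7 = mul(4, -4) = -16
  d8 = min2(-4, -12) = -12
  d10 = neg(-16) = 16
  d11 = max2(-9, -12) = -9
  d12 = max2(-9, 16) = 16
  d14 = add(16, -9) = 7
  d15 = add(7, -9) = -2

After the edit, cleaning proceeds:
  d2: a read changed (s2 -6->-8) — executes, giving -16.
  d6: a read changed (s2 -6->-8) — executes, giving -6.
  d7: a read changed (d6 -4->-6) — executes, giving -24.
  d8: a read changed (d6 -4->-6; d2 -12->-16) — executes, giving -16.
  d10: a read changed (d7 -16->-24) — executes, giving 24.
  d11: a read changed (d8 -12->-16) — executes, giving -9 — identical to its old value.
  d12: a read changed (d10 16->24) — executes, giving 24.
  d14: a read changed (d12 16->24) — executes, giving 15.
  d15: a read changed (d14 7->15) — executes, giving 6.

Demanding d15 again yields 6.
9 derived signals run: d2, d6, d7, d8, d10, d11, d12, d14, d15.
The nodes whose values change: s2, d2, d6, d7, d8, d10, d12, d14, d15.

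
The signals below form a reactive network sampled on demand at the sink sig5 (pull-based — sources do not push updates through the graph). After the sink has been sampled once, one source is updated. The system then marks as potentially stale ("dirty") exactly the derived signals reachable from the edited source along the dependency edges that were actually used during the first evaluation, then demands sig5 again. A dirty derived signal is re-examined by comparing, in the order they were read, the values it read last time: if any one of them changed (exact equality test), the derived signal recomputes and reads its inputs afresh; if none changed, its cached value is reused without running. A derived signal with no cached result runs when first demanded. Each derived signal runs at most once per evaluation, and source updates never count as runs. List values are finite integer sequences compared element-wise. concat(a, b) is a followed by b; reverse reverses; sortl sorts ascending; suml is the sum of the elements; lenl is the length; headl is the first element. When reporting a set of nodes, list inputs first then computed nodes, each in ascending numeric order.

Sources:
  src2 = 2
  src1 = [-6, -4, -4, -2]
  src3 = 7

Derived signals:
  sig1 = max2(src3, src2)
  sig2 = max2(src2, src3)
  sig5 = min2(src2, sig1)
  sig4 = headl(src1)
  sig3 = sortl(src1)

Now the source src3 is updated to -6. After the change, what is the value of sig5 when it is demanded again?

sig5 now evaluates to 2.

Initial pass — values computed on the first demand:
  sig1 = max2(7, 2) = 7
  sig5 = min2(2, 7) = 2

Second demand — change propagation:
  sig1: re-runs because src3 7->-6; new result 2.
  sig5: re-runs because sig1 7->2; new result 2 (unchanged).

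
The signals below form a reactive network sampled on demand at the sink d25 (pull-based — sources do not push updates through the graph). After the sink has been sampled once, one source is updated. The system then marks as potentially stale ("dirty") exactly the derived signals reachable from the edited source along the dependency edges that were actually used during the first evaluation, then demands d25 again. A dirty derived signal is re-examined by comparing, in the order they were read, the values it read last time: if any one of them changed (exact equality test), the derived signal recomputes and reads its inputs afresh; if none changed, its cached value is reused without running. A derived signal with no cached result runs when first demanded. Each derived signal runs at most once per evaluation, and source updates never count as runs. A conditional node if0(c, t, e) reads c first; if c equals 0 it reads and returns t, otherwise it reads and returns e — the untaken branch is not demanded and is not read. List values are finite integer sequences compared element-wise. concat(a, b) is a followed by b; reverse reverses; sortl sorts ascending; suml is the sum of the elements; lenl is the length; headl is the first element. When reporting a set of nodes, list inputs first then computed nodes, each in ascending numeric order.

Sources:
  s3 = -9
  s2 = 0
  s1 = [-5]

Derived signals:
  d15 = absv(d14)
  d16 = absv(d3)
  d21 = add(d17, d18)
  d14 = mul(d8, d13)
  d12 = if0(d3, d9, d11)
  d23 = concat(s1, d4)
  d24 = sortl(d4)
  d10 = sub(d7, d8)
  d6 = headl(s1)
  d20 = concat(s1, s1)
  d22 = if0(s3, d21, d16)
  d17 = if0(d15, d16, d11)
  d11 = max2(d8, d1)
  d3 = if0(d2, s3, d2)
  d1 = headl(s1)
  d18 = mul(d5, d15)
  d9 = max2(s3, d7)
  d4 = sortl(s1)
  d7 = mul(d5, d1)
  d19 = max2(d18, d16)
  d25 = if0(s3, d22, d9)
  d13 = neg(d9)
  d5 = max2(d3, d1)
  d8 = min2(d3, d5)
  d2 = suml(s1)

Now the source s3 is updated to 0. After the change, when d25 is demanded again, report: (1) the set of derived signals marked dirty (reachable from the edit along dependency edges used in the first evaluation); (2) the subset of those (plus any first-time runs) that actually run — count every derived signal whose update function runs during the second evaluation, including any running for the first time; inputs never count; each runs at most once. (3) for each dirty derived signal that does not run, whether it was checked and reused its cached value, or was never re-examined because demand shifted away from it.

Dirty set: d9, d25.
Run set: d8, d9, d11, d13, d14, d15, d17, d18, d21, d22, d25 (11 run).
All dirty derived signals ended up running.
The important point: the flipped condition pulls in fresh nodes; d8, d11, d13, d14, d15, d17, d18, d21, d22 run for the first time.

Initial pass — values computed on the first demand:
  d1 = headl([-5]) = -5
  d2 = suml([-5]) = -5
  d3 = if0(d2=-5 -> else branch d2) = -5
  d5 = max2(-5, -5) = -5
  d7 = mul(-5, -5) = 25
  d9 = max2(-9, 25) = 25
  d25 = if0(s3=-9 -> else branch d9) = 25

Second demand — change propagation:
  d8: newly demanded (no cache) — executes and yields -5.
  d9: re-runs because s3 -9->0; new result 25 (unchanged).
  d11: newly demanded (no cache) — executes and yields -5.
  d13: newly demanded (no cache) — executes and yields -25.
  d14: newly demanded (no cache) — executes and yields 125.
  d15: newly demanded (no cache) — executes and yields 125.
  d17: newly demanded (no cache) — executes and yields -5.
  d18: newly demanded (no cache) — executes and yields -625.
  d21: newly demanded (no cache) — executes and yields -630.
  d22: newly demanded (no cache) — executes and yields -630.
  d25: re-runs because s3 -9->0; new result -630.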